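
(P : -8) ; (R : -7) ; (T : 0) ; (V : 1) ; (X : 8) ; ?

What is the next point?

Letter — letters move forward 2 places in the alphabet: P, R, T, V, X → Z.
Second entry: alternating steps +1, +7, +1, +7, …, so -8, -7, 0, 1, 8 → 9.
Combining the parts gives (Z : 9).

(Z : 9)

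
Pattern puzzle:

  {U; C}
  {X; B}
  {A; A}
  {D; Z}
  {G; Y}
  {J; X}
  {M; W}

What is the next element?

First letter: letters move forward 3 places in the alphabet, wrapping Z→A; U, X, A, D, G, J, M → P.
Second letter — letters move back 1 place in the alphabet, wrapping A→Z: C, B, A, Z, Y, X, W → V.
So the next element is {P; V}.

{P; V}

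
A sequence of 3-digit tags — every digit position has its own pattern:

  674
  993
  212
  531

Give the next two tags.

850, 179

First digit goes 6, 9, 2, 5 → 8 → 1 (+3 each step, mod 10).
Second digit: +2 each step, mod 10; 7, 9, 1, 3 → 5 → 7.
Third digit — −1 each step, mod 10: 4, 3, 2, 1 → 0 → 9.
So the next two tags are 850 and 179.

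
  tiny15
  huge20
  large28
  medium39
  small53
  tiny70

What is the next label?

huge90

Size: tiny, huge, large, medium, small, tiny → huge (repeats tiny → huge → large → medium → small).
Second component: differences are 5, 8, 11, … (increasing by 3 each time), so 15, 20, 28, 39, 53, 70 → 90.
So the next label is huge90.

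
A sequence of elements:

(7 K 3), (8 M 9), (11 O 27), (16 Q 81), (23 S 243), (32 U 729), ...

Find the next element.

First slot: differences are 1, 3, 5, … (increasing by 2 each time); 7, 8, 11, 16, 23, 32 → 43.
Letter goes K, M, O, Q, S, U → W (letters move forward 2 places in the alphabet).
Third slot goes 3, 9, 27, 81, 243, 729 → 2187 (×3 each step).
Combining the parts gives (43 W 2187).

(43 W 2187)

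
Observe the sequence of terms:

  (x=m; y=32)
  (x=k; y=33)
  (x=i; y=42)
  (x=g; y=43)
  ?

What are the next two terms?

(x=e; y=52), (x=c; y=53)

X goes m, k, i, g → e → c (letters move back 2 places in the alphabet).
For the y, alternating steps +1, +9, +1, +9, …: 32, 33, 42, 43 → 52 → 53.
So the next two terms are (x=e; y=52) and (x=c; y=53).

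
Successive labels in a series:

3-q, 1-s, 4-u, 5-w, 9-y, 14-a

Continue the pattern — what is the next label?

23-c

For the first component, each term is the sum of the two before it: 3, 1, 4, 5, 9, 14 → 23.
For the letter, letters move forward 2 places in the alphabet, wrapping Z→A: q, s, u, w, y, a → c.
Combining the parts gives 23-c.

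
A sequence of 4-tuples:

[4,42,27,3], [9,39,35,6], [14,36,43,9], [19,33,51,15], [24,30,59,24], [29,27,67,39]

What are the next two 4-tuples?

[34,24,75,63], [39,21,83,102]

First coordinate: 4, 9, 14, 19, 24, 29 → 34 → 39 (+5 each step).
Second coordinate — −3 each step: 42, 39, 36, 33, 30, 27 → 24 → 21.
Third coordinate: +8 each step, so 27, 35, 43, 51, 59, 67 → 75 → 83.
Fourth coordinate: 3, 6, 9, 15, 24, 39 → 63 → 102 (each term is the sum of the two before it).
So the next two 4-tuples are [34,24,75,63] and [39,21,83,102].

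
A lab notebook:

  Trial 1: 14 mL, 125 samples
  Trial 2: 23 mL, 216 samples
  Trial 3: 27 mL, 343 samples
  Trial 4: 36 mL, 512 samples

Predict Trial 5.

40 mL, 729 samples

For the mL, alternating steps +9, +4, +9, +4, …: 14, 23, 27, 36 → 40.
Samples: perfect cubes: 5³, 6³, 7³, …; 125, 216, 343, 512 → 729.
So the next line is 40 mL, 729 samples.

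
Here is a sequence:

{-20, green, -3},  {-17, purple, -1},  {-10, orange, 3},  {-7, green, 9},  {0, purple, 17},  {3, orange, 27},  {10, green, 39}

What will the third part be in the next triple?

For the third part, differences are 2, 4, 6, … (increasing by 2 each time): -3, -1, 3, 9, 17, 27, 39 → 53.

53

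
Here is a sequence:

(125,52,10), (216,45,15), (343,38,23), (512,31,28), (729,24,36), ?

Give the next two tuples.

(1000,17,41), (1331,10,49)

First component: 125, 216, 343, 512, 729 → 1000 → 1331 (perfect cubes: 5³, 6³, 7³, …).
Second component — −7 each step: 52, 45, 38, 31, 24 → 17 → 10.
Third component: alternating steps +5, +8, +5, +8, …, so 10, 15, 23, 28, 36 → 41 → 49.
So the next two tuples are (1000,17,41) and (1331,10,49).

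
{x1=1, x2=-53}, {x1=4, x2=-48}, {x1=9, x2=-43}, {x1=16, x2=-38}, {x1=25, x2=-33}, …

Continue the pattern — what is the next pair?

X1 — perfect squares: 1², 2², 3², …: 1, 4, 9, 16, 25 → 36.
X2 goes -53, -48, -43, -38, -33 → -28 (+5 each step).
Putting it together: {x1=36, x2=-28}.

{x1=36, x2=-28}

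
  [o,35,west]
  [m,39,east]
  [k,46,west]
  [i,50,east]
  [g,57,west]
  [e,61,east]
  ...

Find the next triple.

[c,68,west]

For the letter, letters move back 2 places in the alphabet: o, m, k, i, g, e → c.
For the second slot, alternating steps +4, +7, +4, +7, …: 35, 39, 46, 50, 57, 61 → 68.
Direction goes west, east, west, east, west, east → west (alternates west ↔ east).
Combining the parts gives [c,68,west].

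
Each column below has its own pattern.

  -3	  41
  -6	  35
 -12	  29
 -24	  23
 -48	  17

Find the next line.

-96  11

First component — ×2 each step: -3, -6, -12, -24, -48 → -96.
Second component — −6 each step: 41, 35, 29, 23, 17 → 11.
Combining the parts gives -96  11.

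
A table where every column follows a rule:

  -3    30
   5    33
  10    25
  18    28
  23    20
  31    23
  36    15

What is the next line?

First component: -3, 5, 10, 18, 23, 31, 36 → 44 (alternating steps +8, +5, +8, +5, …).
Second component — alternating steps +3, −8, +3, −8, …: 30, 33, 25, 28, 20, 23, 15 → 18.
Putting it together: 44  18.

44  18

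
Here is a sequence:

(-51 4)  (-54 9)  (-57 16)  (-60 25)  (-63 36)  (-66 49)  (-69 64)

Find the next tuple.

First entry — −3 each step: -51, -54, -57, -60, -63, -66, -69 → -72.
Second entry: perfect squares: 2², 3², 4², …; 4, 9, 16, 25, 36, 49, 64 → 81.
So the next tuple is (-72 81).

(-72 81)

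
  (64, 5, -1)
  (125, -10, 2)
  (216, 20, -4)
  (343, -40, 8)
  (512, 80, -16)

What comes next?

First component goes 64, 125, 216, 343, 512 → 729 (perfect cubes: 4³, 5³, 6³, …).
For the second component, ×(-2) each step: 5, -10, 20, -40, 80 → -160.
For the third component, ×(-2) each step: -1, 2, -4, 8, -16 → 32.
So the next tuple is (729, -160, 32).

(729, -160, 32)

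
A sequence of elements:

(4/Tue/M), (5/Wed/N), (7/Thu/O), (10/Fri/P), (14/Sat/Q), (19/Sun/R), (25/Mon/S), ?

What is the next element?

(32/Tue/T)

First value — differences are 1, 2, 3, … (increasing by 1 each time): 4, 5, 7, 10, 14, 19, 25 → 32.
Day: Tue, Wed, Thu, Fri, Sat, Sun, Mon → Tue (runs through the weekdays Mon→Sun).
Letter: letters move forward 1 place in the alphabet, so M, N, O, P, Q, R, S → T.
Putting it together: (32/Tue/T).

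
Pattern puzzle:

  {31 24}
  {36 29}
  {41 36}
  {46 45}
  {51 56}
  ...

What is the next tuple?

First coordinate: +5 each step; 31, 36, 41, 46, 51 → 56.
Second coordinate — differences are 5, 7, 9, … (increasing by 2 each time): 24, 29, 36, 45, 56 → 69.
So the next tuple is {56 69}.

{56 69}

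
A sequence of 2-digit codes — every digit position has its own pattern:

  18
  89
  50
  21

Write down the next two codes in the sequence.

92 then 63

For the first digit, −3 each step, mod 10: 1, 8, 5, 2 → 9 → 6.
Second digit: +1 each step, mod 10; 8, 9, 0, 1 → 2 → 3.
Putting the parts together: 92 and then 63.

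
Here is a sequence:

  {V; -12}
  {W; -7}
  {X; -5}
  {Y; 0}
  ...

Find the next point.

Letter: V, W, X, Y → Z (letters move forward 1 place in the alphabet).
Second coordinate: alternating steps +5, +2, +5, +2, …, so -12, -7, -5, 0 → 2.
So the next point is {Z; 2}.

{Z; 2}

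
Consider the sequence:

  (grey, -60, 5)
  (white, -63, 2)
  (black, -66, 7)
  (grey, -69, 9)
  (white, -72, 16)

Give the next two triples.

(black, -75, 25), (grey, -78, 41)

For the shade, repeats grey → white → black: grey, white, black, grey, white → black → grey.
Second coordinate — −3 each step: -60, -63, -66, -69, -72 → -75 → -78.
Third coordinate goes 5, 2, 7, 9, 16 → 25 → 41 (each term is the sum of the two before it).
Putting the parts together: (black, -75, 25) and then (grey, -78, 41).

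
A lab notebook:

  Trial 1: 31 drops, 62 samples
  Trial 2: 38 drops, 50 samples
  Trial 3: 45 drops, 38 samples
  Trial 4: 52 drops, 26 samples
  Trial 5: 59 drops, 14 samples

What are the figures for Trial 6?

Drops: +7 each step; 31, 38, 45, 52, 59 → 66.
Samples: −12 each step, so 62, 50, 38, 26, 14 → 2.
So the next record is 66 drops, 2 samples.

66 drops, 2 samples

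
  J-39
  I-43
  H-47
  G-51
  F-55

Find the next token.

Letter: J, I, H, G, F → E (letters move back 1 place in the alphabet).
Second component goes 39, 43, 47, 51, 55 → 59 (+4 each step).
Combining the parts gives E-59.

E-59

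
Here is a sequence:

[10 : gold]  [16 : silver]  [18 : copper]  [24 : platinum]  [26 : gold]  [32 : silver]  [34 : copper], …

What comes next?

[40 : platinum]

For the first entry, alternating steps +6, +2, +6, +2, …: 10, 16, 18, 24, 26, 32, 34 → 40.
Metal — repeats gold → silver → copper → platinum: gold, silver, copper, platinum, gold, silver, copper → platinum.
So the next pair is [40 : platinum].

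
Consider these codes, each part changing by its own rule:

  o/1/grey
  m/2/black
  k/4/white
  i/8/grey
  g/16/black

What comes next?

For the letter, letters move back 2 places in the alphabet: o, m, k, i, g → e.
Second component: ×2 each step; 1, 2, 4, 8, 16 → 32.
Shade — repeats grey → black → white: grey, black, white, grey, black → white.
Putting it together: e/32/white.

e/32/white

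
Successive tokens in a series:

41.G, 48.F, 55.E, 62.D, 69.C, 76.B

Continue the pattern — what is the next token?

83.A

First component: +7 each step, so 41, 48, 55, 62, 69, 76 → 83.
For the letter, letters move back 1 place in the alphabet: G, F, E, D, C, B → A.
So the next token is 83.A.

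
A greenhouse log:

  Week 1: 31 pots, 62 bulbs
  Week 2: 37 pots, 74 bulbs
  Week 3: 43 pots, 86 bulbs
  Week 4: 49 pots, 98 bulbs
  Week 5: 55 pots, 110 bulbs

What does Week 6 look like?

Pots — +6 each step: 31, 37, 43, 49, 55 → 61.
Bulbs: always 2 × the pots, so 62, 74, 86, 98, 110 → 122.
So the next row is 61 pots, 122 bulbs.

61 pots, 122 bulbs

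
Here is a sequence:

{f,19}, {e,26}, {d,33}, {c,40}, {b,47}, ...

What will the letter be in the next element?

a

For the letter, letters move back 1 place in the alphabet: f, e, d, c, b → a.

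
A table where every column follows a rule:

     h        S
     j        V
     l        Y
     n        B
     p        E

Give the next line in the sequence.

r  H

First letter goes h, j, l, n, p → r (letters move forward 2 places in the alphabet).
For the second letter, letters move forward 3 places in the alphabet, wrapping Z→A: S, V, Y, B, E → H.
Putting it together: r  H.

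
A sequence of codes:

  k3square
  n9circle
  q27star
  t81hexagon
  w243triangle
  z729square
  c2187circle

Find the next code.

Letter: letters move forward 3 places in the alphabet, wrapping Z→A, so k, n, q, t, w, z, c → f.
Second component: 3, 9, 27, 81, 243, 729, 2187 → 6561 (×3 each step).
For the shape, repeats square → circle → star → hexagon → triangle: square, circle, star, hexagon, triangle, square, circle → star.
Combining the parts gives f6561star.

f6561star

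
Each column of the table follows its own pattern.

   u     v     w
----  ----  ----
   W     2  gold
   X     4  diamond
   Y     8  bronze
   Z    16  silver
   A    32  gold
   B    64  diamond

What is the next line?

C  128  bronze

For the column u, letters move forward 1 place in the alphabet, wrapping Z→A: W, X, Y, Z, A, B → C.
Column v: ×2 each step; 2, 4, 8, 16, 32, 64 → 128.
Column w goes gold, diamond, bronze, silver, gold, diamond → bronze (repeats gold → diamond → bronze → silver).
Combining the parts gives C  128  bronze.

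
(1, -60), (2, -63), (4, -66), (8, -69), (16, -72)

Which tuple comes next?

(32, -75)

For the first part, ×2 each step: 1, 2, 4, 8, 16 → 32.
Second part goes -60, -63, -66, -69, -72 → -75 (−3 each step).
So the next tuple is (32, -75).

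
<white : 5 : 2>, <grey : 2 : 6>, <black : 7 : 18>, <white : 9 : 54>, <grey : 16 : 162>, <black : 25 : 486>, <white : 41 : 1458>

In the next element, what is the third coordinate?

Third coordinate — ×3 each step: 2, 6, 18, 54, 162, 486, 1458 → 4374.

4374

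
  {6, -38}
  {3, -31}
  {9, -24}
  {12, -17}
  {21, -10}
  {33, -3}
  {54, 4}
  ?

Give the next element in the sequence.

First value — each term is the sum of the two before it: 6, 3, 9, 12, 21, 33, 54 → 87.
Second value goes -38, -31, -24, -17, -10, -3, 4 → 11 (+7 each step).
Putting it together: {87, 11}.

{87, 11}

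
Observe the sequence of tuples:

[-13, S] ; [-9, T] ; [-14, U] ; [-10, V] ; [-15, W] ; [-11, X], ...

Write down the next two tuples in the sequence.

[-16, Y], [-12, Z]

First component: alternating steps +4, −5, +4, −5, …, so -13, -9, -14, -10, -15, -11 → -16 → -12.
For the letter, letters move forward 1 place in the alphabet: S, T, U, V, W, X → Y → Z.
So the next two tuples are [-16, Y] and [-12, Z].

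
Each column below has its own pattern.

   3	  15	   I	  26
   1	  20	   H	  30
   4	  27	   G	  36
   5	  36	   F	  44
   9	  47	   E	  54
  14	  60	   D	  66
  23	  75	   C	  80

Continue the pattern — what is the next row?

37  92  B  96

First component: each term is the sum of the two before it, so 3, 1, 4, 5, 9, 14, 23 → 37.
For the second component, differences are 5, 7, 9, … (increasing by 2 each time): 15, 20, 27, 36, 47, 60, 75 → 92.
Letter goes I, H, G, F, E, D, C → B (letters move back 1 place in the alphabet).
Fourth component: 26, 30, 36, 44, 54, 66, 80 → 96 (differences are 4, 6, 8, … (increasing by 2 each time)).
Combining the parts gives 37  92  B  96.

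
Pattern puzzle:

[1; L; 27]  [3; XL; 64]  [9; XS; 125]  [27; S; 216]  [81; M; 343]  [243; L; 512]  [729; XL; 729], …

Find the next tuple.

[2187; XS; 1000]

First component: ×3 each step; 1, 3, 9, 27, 81, 243, 729 → 2187.
Size: L, XL, XS, S, M, L, XL → XS (repeats L → XL → XS → S → M).
Third component: perfect cubes: 3³, 4³, 5³, …; 27, 64, 125, 216, 343, 512, 729 → 1000.
Combining the parts gives [2187; XS; 1000].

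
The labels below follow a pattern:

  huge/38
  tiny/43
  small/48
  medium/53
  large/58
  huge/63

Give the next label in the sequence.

tiny/68

Size goes huge, tiny, small, medium, large, huge → tiny (repeats huge → tiny → small → medium → large).
Second component: 38, 43, 48, 53, 58, 63 → 68 (+5 each step).
Putting it together: tiny/68.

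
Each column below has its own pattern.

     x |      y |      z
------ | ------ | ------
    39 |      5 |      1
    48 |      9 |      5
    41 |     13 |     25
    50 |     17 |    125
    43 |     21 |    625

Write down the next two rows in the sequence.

52  25  3125; 45  29  15625

Column x goes 39, 48, 41, 50, 43 → 52 → 45 (alternating steps +9, −7, +9, −7, …).
Column y: +4 each step; 5, 9, 13, 17, 21 → 25 → 29.
For the column z, ×5 each step: 1, 5, 25, 125, 625 → 3125 → 15625.
So the next two rows are 52  25  3125 and 45  29  15625.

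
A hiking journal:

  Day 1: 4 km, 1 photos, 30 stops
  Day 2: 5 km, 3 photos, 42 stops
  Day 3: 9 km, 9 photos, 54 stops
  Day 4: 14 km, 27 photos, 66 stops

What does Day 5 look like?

23 km, 81 photos, 78 stops

Km: each term is the sum of the two before it; 4, 5, 9, 14 → 23.
Photos: ×3 each step; 1, 3, 9, 27 → 81.
Stops: +12 each step, so 30, 42, 54, 66 → 78.
Combining the parts gives 23 km, 81 photos, 78 stops.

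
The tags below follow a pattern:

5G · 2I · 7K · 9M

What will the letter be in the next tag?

For the first component, each term is the sum of the two before it: 5, 2, 7, 9 → 16.
Letter: letters move forward 2 places in the alphabet; G, I, K, M → O.

O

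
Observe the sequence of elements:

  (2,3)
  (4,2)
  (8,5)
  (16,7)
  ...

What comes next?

First component: ×2 each step, so 2, 4, 8, 16 → 32.
For the second component, each term is the sum of the two before it: 3, 2, 5, 7 → 12.
Putting it together: (32,12).

(32,12)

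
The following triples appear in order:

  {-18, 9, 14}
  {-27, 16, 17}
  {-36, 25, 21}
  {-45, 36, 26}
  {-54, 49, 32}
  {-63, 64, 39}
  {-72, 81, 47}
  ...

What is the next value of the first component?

-81

First component — −9 each step: -18, -27, -36, -45, -54, -63, -72 → -81.
Second component goes 9, 16, 25, 36, 49, 64, 81 → 100 (perfect squares: 3², 4², 5², …).
Third component: differences are 3, 4, 5, … (increasing by 1 each time), so 14, 17, 21, 26, 32, 39, 47 → 56.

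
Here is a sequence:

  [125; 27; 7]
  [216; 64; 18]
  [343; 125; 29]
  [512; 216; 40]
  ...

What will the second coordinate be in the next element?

343

Second coordinate: perfect cubes: 3³, 4³, 5³, …, so 27, 64, 125, 216 → 343.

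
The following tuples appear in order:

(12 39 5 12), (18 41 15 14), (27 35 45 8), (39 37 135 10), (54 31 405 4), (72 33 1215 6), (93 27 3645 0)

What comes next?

First slot: differences are 6, 9, 12, … (increasing by 3 each time), so 12, 18, 27, 39, 54, 72, 93 → 117.
Second slot: 39, 41, 35, 37, 31, 33, 27 → 29 (alternating steps +2, −6, +2, −6, …).
Third slot: ×3 each step; 5, 15, 45, 135, 405, 1215, 3645 → 10935.
Fourth slot: 12, 14, 8, 10, 4, 6, 0 → 2 (alternating steps +2, −6, +2, −6, …).
Combining the parts gives (117 29 10935 2).

(117 29 10935 2)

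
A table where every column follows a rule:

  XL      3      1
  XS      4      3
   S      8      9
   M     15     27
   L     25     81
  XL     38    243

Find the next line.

For the size, repeats XL → XS → S → M → L: XL, XS, S, M, L, XL → XS.
Second component: differences are 1, 4, 7, … (increasing by 3 each time), so 3, 4, 8, 15, 25, 38 → 54.
Third component: 1, 3, 9, 27, 81, 243 → 729 (×3 each step).
So the next line is XS  54  729.

XS  54  729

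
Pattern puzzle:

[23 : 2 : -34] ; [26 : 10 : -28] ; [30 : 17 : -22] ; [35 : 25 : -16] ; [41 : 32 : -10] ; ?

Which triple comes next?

First slot: differences are 3, 4, 5, … (increasing by 1 each time); 23, 26, 30, 35, 41 → 48.
For the second slot, alternating steps +8, +7, +8, +7, …: 2, 10, 17, 25, 32 → 40.
For the third slot, +6 each step: -34, -28, -22, -16, -10 → -4.
Combining the parts gives [48 : 40 : -4].

[48 : 40 : -4]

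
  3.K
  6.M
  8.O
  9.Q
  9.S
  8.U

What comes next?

6.W

For the first component, differences are 3, 2, 1, … (decreasing by 1 each time): 3, 6, 8, 9, 9, 8 → 6.
Letter goes K, M, O, Q, S, U → W (letters move forward 2 places in the alphabet).
Putting it together: 6.W.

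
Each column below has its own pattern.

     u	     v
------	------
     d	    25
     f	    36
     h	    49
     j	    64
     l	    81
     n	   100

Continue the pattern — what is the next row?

For the column u, letters move forward 2 places in the alphabet: d, f, h, j, l, n → p.
Column v: perfect squares: 5², 6², 7², …, so 25, 36, 49, 64, 81, 100 → 121.
So the next row is p  121.

p  121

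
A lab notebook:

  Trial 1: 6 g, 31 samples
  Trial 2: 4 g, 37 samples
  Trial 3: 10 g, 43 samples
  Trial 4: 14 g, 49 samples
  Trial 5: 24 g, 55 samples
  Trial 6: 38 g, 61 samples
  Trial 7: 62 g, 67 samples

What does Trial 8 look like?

100 g, 73 samples

G: 6, 4, 10, 14, 24, 38, 62 → 100 (each term is the sum of the two before it).
Samples: +6 each step, so 31, 37, 43, 49, 55, 61, 67 → 73.
Putting it together: 100 g, 73 samples.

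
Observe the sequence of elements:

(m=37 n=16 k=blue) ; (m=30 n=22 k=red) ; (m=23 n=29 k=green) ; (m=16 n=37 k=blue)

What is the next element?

M: −7 each step; 37, 30, 23, 16 → 9.
N: 16, 22, 29, 37 → 46 (differences are 6, 7, 8, … (increasing by 1 each time)).
K: repeats blue → red → green; blue, red, green, blue → red.
So the next element is (m=9 n=46 k=red).

(m=9 n=46 k=red)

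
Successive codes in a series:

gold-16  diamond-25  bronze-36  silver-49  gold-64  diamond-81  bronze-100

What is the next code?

silver-121

Rank goes gold, diamond, bronze, silver, gold, diamond, bronze → silver (repeats gold → diamond → bronze → silver).
Second component: perfect squares: 4², 5², 6², …, so 16, 25, 36, 49, 64, 81, 100 → 121.
Combining the parts gives silver-121.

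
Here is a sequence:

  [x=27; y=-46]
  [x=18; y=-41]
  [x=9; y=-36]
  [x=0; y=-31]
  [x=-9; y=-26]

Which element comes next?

X — −9 each step: 27, 18, 9, 0, -9 → -18.
Y: +5 each step; -46, -41, -36, -31, -26 → -21.
Putting it together: [x=-18; y=-21].

[x=-18; y=-21]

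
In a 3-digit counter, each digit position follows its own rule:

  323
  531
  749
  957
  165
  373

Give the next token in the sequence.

581

For the first digit, +2 each step, mod 10: 3, 5, 7, 9, 1, 3 → 5.
Second digit: +1 each step, mod 10; 2, 3, 4, 5, 6, 7 → 8.
Third digit: −2 each step, mod 10; 3, 1, 9, 7, 5, 3 → 1.
So the next token is 581.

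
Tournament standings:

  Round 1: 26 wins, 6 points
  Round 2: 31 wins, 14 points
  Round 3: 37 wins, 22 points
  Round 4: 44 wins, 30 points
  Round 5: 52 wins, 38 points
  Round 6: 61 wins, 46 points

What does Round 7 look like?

Wins goes 26, 31, 37, 44, 52, 61 → 71 (differences are 5, 6, 7, … (increasing by 1 each time)).
For the points, +8 each step: 6, 14, 22, 30, 38, 46 → 54.
So the next row is 71 wins, 54 points.

71 wins, 54 points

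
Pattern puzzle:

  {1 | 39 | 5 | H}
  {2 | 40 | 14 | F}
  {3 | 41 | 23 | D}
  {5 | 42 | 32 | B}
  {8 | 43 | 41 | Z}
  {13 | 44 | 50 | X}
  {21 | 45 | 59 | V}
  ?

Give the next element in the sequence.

For the first value, each term is the sum of the two before it: 1, 2, 3, 5, 8, 13, 21 → 34.
Second value: +1 each step; 39, 40, 41, 42, 43, 44, 45 → 46.
Third value — +9 each step: 5, 14, 23, 32, 41, 50, 59 → 68.
For the letter, letters move back 2 places in the alphabet, wrapping A→Z: H, F, D, B, Z, X, V → T.
Putting it together: {34 | 46 | 68 | T}.

{34 | 46 | 68 | T}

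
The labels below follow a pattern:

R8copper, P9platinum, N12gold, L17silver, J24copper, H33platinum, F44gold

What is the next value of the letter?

Letter: letters move back 2 places in the alphabet; R, P, N, L, J, H, F → D.

D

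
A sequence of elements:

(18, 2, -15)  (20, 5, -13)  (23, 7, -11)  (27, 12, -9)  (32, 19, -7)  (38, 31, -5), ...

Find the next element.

First entry — differences are 2, 3, 4, … (increasing by 1 each time): 18, 20, 23, 27, 32, 38 → 45.
Second entry: each term is the sum of the two before it, so 2, 5, 7, 12, 19, 31 → 50.
For the third entry, +2 each step: -15, -13, -11, -9, -7, -5 → -3.
Putting it together: (45, 50, -3).

(45, 50, -3)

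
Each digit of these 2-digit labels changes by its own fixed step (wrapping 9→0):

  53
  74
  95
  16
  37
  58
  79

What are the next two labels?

90 then 11

First digit goes 5, 7, 9, 1, 3, 5, 7 → 9 → 1 (+2 each step, mod 10).
Second digit: 3, 4, 5, 6, 7, 8, 9 → 0 → 1 (+1 each step, mod 10).
So the next two labels are 90 and 11.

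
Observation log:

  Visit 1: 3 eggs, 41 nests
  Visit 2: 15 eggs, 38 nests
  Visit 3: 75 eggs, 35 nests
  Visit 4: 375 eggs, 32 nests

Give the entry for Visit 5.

1875 eggs, 29 nests

Eggs — ×5 each step: 3, 15, 75, 375 → 1875.
Nests: −3 each step, so 41, 38, 35, 32 → 29.
Putting it together: 1875 eggs, 29 nests.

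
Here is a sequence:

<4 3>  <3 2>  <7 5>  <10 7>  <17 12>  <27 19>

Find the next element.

First component — each term is the sum of the two before it: 4, 3, 7, 10, 17, 27 → 44.
Second component: 3, 2, 5, 7, 12, 19 → 31 (each term is the sum of the two before it).
So the next element is <44 31>.

<44 31>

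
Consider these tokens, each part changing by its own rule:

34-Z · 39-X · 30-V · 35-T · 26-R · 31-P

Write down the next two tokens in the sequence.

22-N, 27-L

For the first component, alternating steps +5, −9, +5, −9, …: 34, 39, 30, 35, 26, 31 → 22 → 27.
Letter: letters move back 2 places in the alphabet, so Z, X, V, T, R, P → N → L.
Putting the parts together: 22-N and then 27-L.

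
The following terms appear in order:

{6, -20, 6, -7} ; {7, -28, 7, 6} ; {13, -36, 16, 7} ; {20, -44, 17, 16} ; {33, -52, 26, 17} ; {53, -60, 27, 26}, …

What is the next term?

{86, -68, 36, 27}

First coordinate: 6, 7, 13, 20, 33, 53 → 86 (each term is the sum of the two before it).
Second coordinate: -20, -28, -36, -44, -52, -60 → -68 (−8 each step).
Third coordinate: alternating steps +1, +9, +1, +9, …, so 6, 7, 16, 17, 26, 27 → 36.
Fourth coordinate goes -7, 6, 7, 16, 17, 26 → 27 (always the previous value of the third coordinate).
So the next term is {86, -68, 36, 27}.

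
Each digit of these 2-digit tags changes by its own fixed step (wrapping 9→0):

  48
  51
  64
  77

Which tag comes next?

For the first digit, +1 each step, mod 10: 4, 5, 6, 7 → 8.
Second digit: +3 each step, mod 10; 8, 1, 4, 7 → 0.
So the next tag is 80.

80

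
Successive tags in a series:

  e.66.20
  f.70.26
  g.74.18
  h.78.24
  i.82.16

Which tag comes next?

Letter: e, f, g, h, i → j (letters move forward 1 place in the alphabet).
Second component: +4 each step, so 66, 70, 74, 78, 82 → 86.
Third component — alternating steps +6, −8, +6, −8, …: 20, 26, 18, 24, 16 → 22.
Combining the parts gives j.86.22.

j.86.22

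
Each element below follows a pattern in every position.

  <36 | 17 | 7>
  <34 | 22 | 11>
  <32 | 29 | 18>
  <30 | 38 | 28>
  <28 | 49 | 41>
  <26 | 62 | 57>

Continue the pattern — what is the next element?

<24 | 77 | 76>

First coordinate goes 36, 34, 32, 30, 28, 26 → 24 (−2 each step).
Second coordinate: differences are 5, 7, 9, … (increasing by 2 each time); 17, 22, 29, 38, 49, 62 → 77.
Third coordinate — differences are 4, 7, 10, … (increasing by 3 each time): 7, 11, 18, 28, 41, 57 → 76.
Putting it together: <24 | 77 | 76>.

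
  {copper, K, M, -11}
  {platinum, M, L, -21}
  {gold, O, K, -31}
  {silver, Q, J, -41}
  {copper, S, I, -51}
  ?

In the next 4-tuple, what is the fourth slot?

-61

Fourth slot: −10 each step; -11, -21, -31, -41, -51 → -61.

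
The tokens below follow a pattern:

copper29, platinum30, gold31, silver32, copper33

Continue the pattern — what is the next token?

Metal goes copper, platinum, gold, silver, copper → platinum (repeats copper → platinum → gold → silver).
For the second component, +1 each step: 29, 30, 31, 32, 33 → 34.
Combining the parts gives platinum34.

platinum34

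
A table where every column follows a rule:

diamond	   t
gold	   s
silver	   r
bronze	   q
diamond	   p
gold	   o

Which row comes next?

Rank: diamond, gold, silver, bronze, diamond, gold → silver (repeats diamond → gold → silver → bronze).
Letter goes t, s, r, q, p, o → n (letters move back 1 place in the alphabet).
So the next row is silver  n.

silver  n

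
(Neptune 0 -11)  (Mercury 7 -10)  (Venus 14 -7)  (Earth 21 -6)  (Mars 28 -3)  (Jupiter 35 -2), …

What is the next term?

(Saturn 42 1)

Planet — runs through the planets Mercury→Neptune: Neptune, Mercury, Venus, Earth, Mars, Jupiter → Saturn.
For the second entry, +7 each step: 0, 7, 14, 21, 28, 35 → 42.
Third entry: -11, -10, -7, -6, -3, -2 → 1 (alternating steps +1, +3, +1, +3, …).
Combining the parts gives (Saturn 42 1).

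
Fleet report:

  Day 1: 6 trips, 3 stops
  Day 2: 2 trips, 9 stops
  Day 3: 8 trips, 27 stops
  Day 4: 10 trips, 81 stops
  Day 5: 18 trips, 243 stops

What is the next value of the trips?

28

For the trips, each term is the sum of the two before it: 6, 2, 8, 10, 18 → 28.
For the stops, ×3 each step: 3, 9, 27, 81, 243 → 729.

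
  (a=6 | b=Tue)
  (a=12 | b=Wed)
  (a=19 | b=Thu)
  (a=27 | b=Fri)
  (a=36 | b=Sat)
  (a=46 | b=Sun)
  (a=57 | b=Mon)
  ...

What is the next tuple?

(a=69 | b=Tue)

A: differences are 6, 7, 8, … (increasing by 1 each time), so 6, 12, 19, 27, 36, 46, 57 → 69.
For the b, runs through the weekdays Mon→Sun: Tue, Wed, Thu, Fri, Sat, Sun, Mon → Tue.
So the next tuple is (a=69 | b=Tue).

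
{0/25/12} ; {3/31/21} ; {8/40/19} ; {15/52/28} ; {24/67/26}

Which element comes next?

{35/85/35}

First component: 0, 3, 8, 15, 24 → 35 (differences are 3, 5, 7, … (increasing by 2 each time)).
Second component: differences are 6, 9, 12, … (increasing by 3 each time); 25, 31, 40, 52, 67 → 85.
Third component goes 12, 21, 19, 28, 26 → 35 (alternating steps +9, −2, +9, −2, …).
Combining the parts gives {35/85/35}.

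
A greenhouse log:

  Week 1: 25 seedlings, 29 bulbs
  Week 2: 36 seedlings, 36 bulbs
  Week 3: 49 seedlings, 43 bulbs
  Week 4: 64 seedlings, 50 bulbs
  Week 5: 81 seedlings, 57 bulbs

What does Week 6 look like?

100 seedlings, 64 bulbs

Seedlings: perfect squares: 5², 6², 7², …, so 25, 36, 49, 64, 81 → 100.
Bulbs goes 29, 36, 43, 50, 57 → 64 (+7 each step).
So the next line is 100 seedlings, 64 bulbs.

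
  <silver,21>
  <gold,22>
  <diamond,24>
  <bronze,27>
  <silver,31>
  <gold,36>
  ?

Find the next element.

Rank: silver, gold, diamond, bronze, silver, gold → diamond (repeats silver → gold → diamond → bronze).
Second coordinate: 21, 22, 24, 27, 31, 36 → 42 (differences are 1, 2, 3, … (increasing by 1 each time)).
So the next element is <diamond,42>.

<diamond,42>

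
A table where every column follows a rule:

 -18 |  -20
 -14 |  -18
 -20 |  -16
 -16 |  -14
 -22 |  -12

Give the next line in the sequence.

First component: alternating steps +4, −6, +4, −6, …, so -18, -14, -20, -16, -22 → -18.
Second component: +2 each step, so -20, -18, -16, -14, -12 → -10.
Combining the parts gives -18  -10.

-18  -10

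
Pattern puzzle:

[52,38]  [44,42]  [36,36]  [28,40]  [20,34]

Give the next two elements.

First value: −8 each step, so 52, 44, 36, 28, 20 → 12 → 4.
Second value: alternating steps +4, −6, +4, −6, …; 38, 42, 36, 40, 34 → 38 → 32.
Putting the parts together: [12,38] and then [4,32].

[12,38], [4,32]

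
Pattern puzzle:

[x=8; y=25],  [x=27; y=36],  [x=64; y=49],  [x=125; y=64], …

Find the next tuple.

[x=216; y=81]

X: 8, 27, 64, 125 → 216 (perfect cubes: 2³, 3³, 4³, …).
Y: perfect squares: 5², 6², 7², …; 25, 36, 49, 64 → 81.
Putting it together: [x=216; y=81].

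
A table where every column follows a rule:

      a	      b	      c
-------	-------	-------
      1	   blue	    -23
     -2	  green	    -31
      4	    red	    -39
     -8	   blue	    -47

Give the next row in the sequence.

Column a — ×(-2) each step: 1, -2, 4, -8 → 16.
For the column b, repeats blue → green → red: blue, green, red, blue → green.
Column c goes -23, -31, -39, -47 → -55 (−8 each step).
Combining the parts gives 16  green  -55.

16  green  -55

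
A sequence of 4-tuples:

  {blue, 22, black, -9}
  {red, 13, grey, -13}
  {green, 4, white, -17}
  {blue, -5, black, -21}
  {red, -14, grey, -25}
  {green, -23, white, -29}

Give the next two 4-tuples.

{blue, -32, black, -33}, {red, -41, grey, -37}

Colour goes blue, red, green, blue, red, green → blue → red (repeats blue → red → green).
Second coordinate: −9 each step, so 22, 13, 4, -5, -14, -23 → -32 → -41.
For the shade, repeats black → grey → white: black, grey, white, black, grey, white → black → grey.
Fourth coordinate goes -9, -13, -17, -21, -25, -29 → -33 → -37 (−4 each step).
Putting the parts together: {blue, -32, black, -33} and then {red, -41, grey, -37}.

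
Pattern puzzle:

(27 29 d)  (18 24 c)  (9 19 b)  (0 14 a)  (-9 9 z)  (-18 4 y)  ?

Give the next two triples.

(-27 -1 x), (-36 -6 w)

First value: −9 each step; 27, 18, 9, 0, -9, -18 → -27 → -36.
Second value: −5 each step; 29, 24, 19, 14, 9, 4 → -1 → -6.
For the letter, letters move back 1 place in the alphabet, wrapping A→Z: d, c, b, a, z, y → x → w.
Putting the parts together: (-27 -1 x) and then (-36 -6 w).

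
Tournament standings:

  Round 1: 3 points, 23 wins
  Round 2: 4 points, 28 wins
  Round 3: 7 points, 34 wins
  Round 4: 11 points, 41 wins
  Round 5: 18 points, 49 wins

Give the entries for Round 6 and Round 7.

Points: 3, 4, 7, 11, 18 → 29 → 47 (each term is the sum of the two before it).
Wins — differences are 5, 6, 7, … (increasing by 1 each time): 23, 28, 34, 41, 49 → 58 → 68.
Putting the parts together: 29 points, 58 wins and then 47 points, 68 wins.

29 points, 58 wins; 47 points, 68 wins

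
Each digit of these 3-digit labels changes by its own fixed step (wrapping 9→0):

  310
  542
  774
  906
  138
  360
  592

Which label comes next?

First digit: 3, 5, 7, 9, 1, 3, 5 → 7 (+2 each step, mod 10).
Second digit goes 1, 4, 7, 0, 3, 6, 9 → 2 (+3 each step, mod 10).
Third digit — +2 each step, mod 10: 0, 2, 4, 6, 8, 0, 2 → 4.
Putting it together: 724.

724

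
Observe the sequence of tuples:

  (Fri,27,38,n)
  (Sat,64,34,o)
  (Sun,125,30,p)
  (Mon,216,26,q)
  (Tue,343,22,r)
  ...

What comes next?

For the day, runs through the weekdays Mon→Sun: Fri, Sat, Sun, Mon, Tue → Wed.
Second coordinate: perfect cubes: 3³, 4³, 5³, …; 27, 64, 125, 216, 343 → 512.
Third coordinate: 38, 34, 30, 26, 22 → 18 (−4 each step).
Letter goes n, o, p, q, r → s (letters move forward 1 place in the alphabet).
Combining the parts gives (Wed,512,18,s).

(Wed,512,18,s)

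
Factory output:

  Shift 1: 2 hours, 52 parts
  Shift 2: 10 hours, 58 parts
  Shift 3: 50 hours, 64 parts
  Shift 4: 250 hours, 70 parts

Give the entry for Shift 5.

Hours — ×5 each step: 2, 10, 50, 250 → 1250.
For the parts, +6 each step: 52, 58, 64, 70 → 76.
Putting it together: 1250 hours, 76 parts.

1250 hours, 76 parts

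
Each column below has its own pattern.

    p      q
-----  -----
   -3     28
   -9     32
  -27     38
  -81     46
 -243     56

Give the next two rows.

-729  68; -2187  82

Column p — ×3 each step: -3, -9, -27, -81, -243 → -729 → -2187.
Column q: 28, 32, 38, 46, 56 → 68 → 82 (differences are 4, 6, 8, … (increasing by 2 each time)).
Putting the parts together: -729  68 and then -2187  82.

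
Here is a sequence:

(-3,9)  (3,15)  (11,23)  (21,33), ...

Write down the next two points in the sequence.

(33,45), (47,59)

First slot — differences are 6, 8, 10, … (increasing by 2 each time): -3, 3, 11, 21 → 33 → 47.
Second slot — differences are 6, 8, 10, … (increasing by 2 each time): 9, 15, 23, 33 → 45 → 59.
So the next two points are (33,45) and (47,59).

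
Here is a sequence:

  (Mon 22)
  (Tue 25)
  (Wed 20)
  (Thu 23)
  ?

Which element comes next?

Day: runs through the weekdays Mon→Sun, so Mon, Tue, Wed, Thu → Fri.
Second component: alternating steps +3, −5, +3, −5, …, so 22, 25, 20, 23 → 18.
Putting it together: (Fri 18).

(Fri 18)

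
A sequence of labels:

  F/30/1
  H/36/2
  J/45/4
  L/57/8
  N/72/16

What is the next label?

Letter — letters move forward 2 places in the alphabet: F, H, J, L, N → P.
Second component: 30, 36, 45, 57, 72 → 90 (differences are 6, 9, 12, … (increasing by 3 each time)).
Third component: ×2 each step, so 1, 2, 4, 8, 16 → 32.
Combining the parts gives P/90/32.

P/90/32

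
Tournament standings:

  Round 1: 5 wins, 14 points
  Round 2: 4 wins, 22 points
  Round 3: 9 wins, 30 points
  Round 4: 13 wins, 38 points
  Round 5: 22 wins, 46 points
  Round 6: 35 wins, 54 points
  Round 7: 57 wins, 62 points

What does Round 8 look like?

For the wins, each term is the sum of the two before it: 5, 4, 9, 13, 22, 35, 57 → 92.
Points goes 14, 22, 30, 38, 46, 54, 62 → 70 (+8 each step).
Combining the parts gives 92 wins, 70 points.

92 wins, 70 points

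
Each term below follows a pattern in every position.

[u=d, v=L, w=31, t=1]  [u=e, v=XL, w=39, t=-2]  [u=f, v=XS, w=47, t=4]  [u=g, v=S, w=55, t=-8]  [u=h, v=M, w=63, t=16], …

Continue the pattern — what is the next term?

U: d, e, f, g, h → i (letters move forward 1 place in the alphabet).
V: runs through clothing sizes XS→XL, so L, XL, XS, S, M → L.
W — +8 each step: 31, 39, 47, 55, 63 → 71.
T: 1, -2, 4, -8, 16 → -32 (×(-2) each step).
Putting it together: [u=i, v=L, w=71, t=-32].

[u=i, v=L, w=71, t=-32]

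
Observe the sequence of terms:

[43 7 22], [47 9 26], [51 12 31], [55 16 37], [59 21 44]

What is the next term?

First part: +4 each step; 43, 47, 51, 55, 59 → 63.
Second part: 7, 9, 12, 16, 21 → 27 (differences are 2, 3, 4, … (increasing by 1 each time)).
Third part: differences are 4, 5, 6, … (increasing by 1 each time); 22, 26, 31, 37, 44 → 52.
Putting it together: [63 27 52].

[63 27 52]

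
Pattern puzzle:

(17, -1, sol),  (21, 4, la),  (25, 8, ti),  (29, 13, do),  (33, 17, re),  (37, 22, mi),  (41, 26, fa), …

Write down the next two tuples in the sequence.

(45, 31, sol), (49, 35, la)

For the first entry, +4 each step: 17, 21, 25, 29, 33, 37, 41 → 45 → 49.
For the second entry, alternating steps +5, +4, +5, +4, …: -1, 4, 8, 13, 17, 22, 26 → 31 → 35.
Note goes sol, la, ti, do, re, mi, fa → sol → la (runs through the solfège scale do→ti).
So the next two tuples are (45, 31, sol) and (49, 35, la).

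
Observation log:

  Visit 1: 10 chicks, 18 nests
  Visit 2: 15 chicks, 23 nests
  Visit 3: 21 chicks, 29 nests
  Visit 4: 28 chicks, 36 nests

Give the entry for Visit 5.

36 chicks, 44 nests

Chicks: differences are 5, 6, 7, … (increasing by 1 each time), so 10, 15, 21, 28 → 36.
Nests goes 18, 23, 29, 36 → 44 (always 8 more than the chicks).
So the next row is 36 chicks, 44 nests.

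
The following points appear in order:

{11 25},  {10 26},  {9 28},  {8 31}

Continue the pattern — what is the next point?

First component: −1 each step; 11, 10, 9, 8 → 7.
Second component goes 25, 26, 28, 31 → 35 (differences are 1, 2, 3, … (increasing by 1 each time)).
So the next point is {7 35}.

{7 35}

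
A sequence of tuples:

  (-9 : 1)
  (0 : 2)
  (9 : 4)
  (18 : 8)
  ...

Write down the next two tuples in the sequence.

(27 : 16), (36 : 32)

First component: +9 each step; -9, 0, 9, 18 → 27 → 36.
Second component: ×2 each step, so 1, 2, 4, 8 → 16 → 32.
So the next two tuples are (27 : 16) and (36 : 32).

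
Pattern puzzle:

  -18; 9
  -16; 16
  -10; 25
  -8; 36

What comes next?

First component: alternating steps +2, +6, +2, +6, …, so -18, -16, -10, -8 → -2.
Second component goes 9, 16, 25, 36 → 49 (perfect squares: 3², 4², 5², …).
So the next element is -2; 49.

-2; 49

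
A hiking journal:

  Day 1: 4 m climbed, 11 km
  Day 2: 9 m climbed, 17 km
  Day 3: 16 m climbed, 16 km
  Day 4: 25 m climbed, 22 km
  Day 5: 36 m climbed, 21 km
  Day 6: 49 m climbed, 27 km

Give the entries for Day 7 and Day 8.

M climbed: perfect squares: 2², 3², 4², …, so 4, 9, 16, 25, 36, 49 → 64 → 81.
For the km, alternating steps +6, −1, +6, −1, …: 11, 17, 16, 22, 21, 27 → 26 → 32.
So the next two lines are 64 m climbed, 26 km and 81 m climbed, 32 km.

64 m climbed, 26 km; 81 m climbed, 32 km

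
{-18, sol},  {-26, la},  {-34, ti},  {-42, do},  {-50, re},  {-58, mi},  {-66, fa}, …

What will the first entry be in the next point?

First entry: −8 each step, so -18, -26, -34, -42, -50, -58, -66 → -74.
Note: sol, la, ti, do, re, mi, fa → sol (runs through the solfège scale do→ti).

-74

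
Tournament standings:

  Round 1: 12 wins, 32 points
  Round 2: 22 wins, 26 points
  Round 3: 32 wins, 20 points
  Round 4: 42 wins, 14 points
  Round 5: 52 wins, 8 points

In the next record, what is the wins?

Wins: +10 each step; 12, 22, 32, 42, 52 → 62.
Points goes 32, 26, 20, 14, 8 → 2 (−6 each step).

62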